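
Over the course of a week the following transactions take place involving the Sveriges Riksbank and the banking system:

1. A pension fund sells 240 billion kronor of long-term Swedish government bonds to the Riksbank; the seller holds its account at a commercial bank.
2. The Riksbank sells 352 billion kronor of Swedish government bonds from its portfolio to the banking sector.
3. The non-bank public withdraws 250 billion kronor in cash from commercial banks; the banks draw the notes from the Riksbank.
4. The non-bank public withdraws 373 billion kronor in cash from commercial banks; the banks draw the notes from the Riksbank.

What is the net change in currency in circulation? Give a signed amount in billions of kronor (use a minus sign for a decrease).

+623 billion

Riksbank balance sheet:
  Assets:      Securities −112B
  Liabilities: Bank reserves −735B, Currency in circulation +623B
Commercial banking system:
  Assets:      Reserves at CB −735B, Securities +352B
  Liabilities: Checkable deposits −383B
So the change in currency in circulation is +623 billion.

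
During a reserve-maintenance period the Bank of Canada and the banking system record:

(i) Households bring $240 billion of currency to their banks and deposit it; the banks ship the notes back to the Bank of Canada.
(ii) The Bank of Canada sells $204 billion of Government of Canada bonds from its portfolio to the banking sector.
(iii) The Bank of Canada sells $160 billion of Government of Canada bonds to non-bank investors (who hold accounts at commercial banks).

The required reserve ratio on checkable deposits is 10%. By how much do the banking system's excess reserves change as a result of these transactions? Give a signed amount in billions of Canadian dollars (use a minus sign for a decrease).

-$132 billion

Currency deposit $240 billion: reserves +$240B, deposits +$240B.
OMO sale (to banks) $204 billion: reserves −$204B, deposits 0.
Asset sale (to non-banks) $160 billion: reserves −$160B, deposits −$160B.
Totals: Δreserves = −$124B, Δdeposits = +$80B.
Δrequired reserves = 10% × +$80B = +$8B.
Δexcess reserves = Δreserves − Δrequired = −$124B − (+$8B) = -$132 billion.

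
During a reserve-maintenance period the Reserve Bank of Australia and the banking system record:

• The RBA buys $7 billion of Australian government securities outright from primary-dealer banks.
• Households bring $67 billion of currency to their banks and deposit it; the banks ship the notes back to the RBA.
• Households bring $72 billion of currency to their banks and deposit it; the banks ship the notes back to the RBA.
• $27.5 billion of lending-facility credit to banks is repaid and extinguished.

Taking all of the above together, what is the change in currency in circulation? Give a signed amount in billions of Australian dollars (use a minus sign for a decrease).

OMO purchase (from banks) $7 billion: no currency enters or leaves circulation → 0.
Currency deposit $67 billion: notes return to the central bank → −$67B.
Currency deposit $72 billion: notes return to the central bank → −$72B.
Discount-window repayment $27.5 billion: no currency enters or leaves circulation → 0.
Net: 0 − 67 − 72 + 0 = -$139 billion.

-$139 billion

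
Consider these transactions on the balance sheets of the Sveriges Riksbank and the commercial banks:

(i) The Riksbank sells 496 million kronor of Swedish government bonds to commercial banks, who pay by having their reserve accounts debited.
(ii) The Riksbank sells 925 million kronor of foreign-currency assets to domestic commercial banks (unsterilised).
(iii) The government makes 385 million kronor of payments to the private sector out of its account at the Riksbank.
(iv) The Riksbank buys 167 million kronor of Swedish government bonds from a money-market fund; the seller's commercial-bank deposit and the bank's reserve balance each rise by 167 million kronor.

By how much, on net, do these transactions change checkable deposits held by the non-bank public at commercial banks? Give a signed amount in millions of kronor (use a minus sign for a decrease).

+552 million

Riksbank balance sheet:
  Assets:      Securities −329M, Foreign assets −925M
  Liabilities: Bank reserves −869M, Government deposits −385M
Commercial banking system:
  Assets:      Reserves at CB −869M, Securities +496M, Foreign assets +925M
  Liabilities: Checkable deposits +552M
So the change in checkable deposits held by the non-bank public at commercial banks is +552 million.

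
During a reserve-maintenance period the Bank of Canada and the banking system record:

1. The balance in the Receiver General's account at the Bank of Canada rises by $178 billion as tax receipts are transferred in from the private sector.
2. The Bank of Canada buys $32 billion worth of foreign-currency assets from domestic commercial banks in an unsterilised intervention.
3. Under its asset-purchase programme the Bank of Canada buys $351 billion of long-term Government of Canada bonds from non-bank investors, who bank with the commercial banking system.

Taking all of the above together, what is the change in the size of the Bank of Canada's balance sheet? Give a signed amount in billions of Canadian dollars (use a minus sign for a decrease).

Government account inflow $178 billion: only the composition of liabilities changes → 0.
FX purchase $32 billion: a Bank of Canada asset is acquired → +$32B.
Asset purchase (from non-banks) $351 billion: a Bank of Canada asset is acquired → +$351B.
Net: 0 + 32 + 351 = +$383 billion.

+$383 billion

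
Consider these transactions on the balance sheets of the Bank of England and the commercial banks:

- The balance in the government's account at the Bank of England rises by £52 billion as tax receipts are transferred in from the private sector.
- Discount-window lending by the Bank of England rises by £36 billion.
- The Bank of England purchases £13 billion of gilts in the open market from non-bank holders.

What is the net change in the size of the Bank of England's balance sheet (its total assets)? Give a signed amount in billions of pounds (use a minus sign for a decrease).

Government account inflow £52 billion: only the composition of liabilities changes → 0.
Discount-window loan £36 billion: a Bank of England asset is acquired → +£36B.
Asset purchase (from non-banks) £13 billion: a Bank of England asset is acquired → +£13B.
Net: 0 + 36 + 13 = +£49 billion.

+£49 billion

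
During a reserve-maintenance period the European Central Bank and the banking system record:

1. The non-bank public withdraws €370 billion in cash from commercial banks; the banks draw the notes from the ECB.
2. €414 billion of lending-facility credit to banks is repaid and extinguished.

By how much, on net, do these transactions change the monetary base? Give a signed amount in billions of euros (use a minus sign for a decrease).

-€414 billion

Currency withdrawal €370 billion: just a shift between currency and reserves — both are base money → 0.
Discount-window repayment €414 billion: ECB balance sheet contracts → −€414B.
Net: 0 − 414 = -€414 billion.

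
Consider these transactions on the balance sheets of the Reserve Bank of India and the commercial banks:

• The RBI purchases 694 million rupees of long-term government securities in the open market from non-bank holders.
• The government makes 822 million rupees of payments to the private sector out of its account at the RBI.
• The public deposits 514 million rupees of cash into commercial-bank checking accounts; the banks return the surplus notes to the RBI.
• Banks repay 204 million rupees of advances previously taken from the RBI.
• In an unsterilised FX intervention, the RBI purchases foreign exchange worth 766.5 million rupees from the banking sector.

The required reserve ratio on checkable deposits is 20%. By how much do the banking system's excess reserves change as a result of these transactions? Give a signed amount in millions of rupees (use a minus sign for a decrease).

Asset purchase (from non-banks) 694 million rupees: reserves +694M, deposits +694M.
Government spending 822 million rupees: reserves +822M, deposits +822M.
Currency deposit 514 million rupees: reserves +514M, deposits +514M.
Discount-window repayment 204 million rupees: reserves −204M, deposits 0.
FX purchase 766.5 million rupees: reserves +766.5M, deposits 0.
Totals: Δreserves = +2592.5M, Δdeposits = +2030M.
Δrequired reserves = 20% × +2030M = +406M.
Δexcess reserves = Δreserves − Δrequired = +2592.5M − (+406M) = +2186.5 million.

+2186.5 million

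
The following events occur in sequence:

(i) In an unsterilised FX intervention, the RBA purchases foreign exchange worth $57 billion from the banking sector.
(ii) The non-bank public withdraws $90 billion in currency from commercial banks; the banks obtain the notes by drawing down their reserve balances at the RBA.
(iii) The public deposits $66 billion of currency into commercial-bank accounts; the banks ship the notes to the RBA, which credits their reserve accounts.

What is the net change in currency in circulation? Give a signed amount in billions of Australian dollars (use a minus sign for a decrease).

+$24 billion

FX purchase $57 billion: no currency enters or leaves circulation → 0.
Currency withdrawal $90 billion: notes leave the central bank → +$90B.
Currency deposit $66 billion: notes return to the central bank → −$66B.
Net: 0 + 90 − 66 = +$24 billion.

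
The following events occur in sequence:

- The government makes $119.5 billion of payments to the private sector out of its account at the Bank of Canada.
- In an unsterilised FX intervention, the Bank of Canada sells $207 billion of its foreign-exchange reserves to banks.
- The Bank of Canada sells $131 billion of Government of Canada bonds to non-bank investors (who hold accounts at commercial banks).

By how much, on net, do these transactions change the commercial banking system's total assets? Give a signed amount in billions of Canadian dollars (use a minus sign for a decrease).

-$11.5 billion

Bank of Canada balance sheet:
  Assets:      Securities −$131B, Foreign assets −$207B
  Liabilities: Bank reserves −$218.5B, Government deposits −$119.5B
Commercial banking system:
  Assets:      Reserves at CB −$218.5B, Foreign assets +$207B
  Liabilities: Checkable deposits −$11.5B
Change in total bank assets = -$11.5 billion.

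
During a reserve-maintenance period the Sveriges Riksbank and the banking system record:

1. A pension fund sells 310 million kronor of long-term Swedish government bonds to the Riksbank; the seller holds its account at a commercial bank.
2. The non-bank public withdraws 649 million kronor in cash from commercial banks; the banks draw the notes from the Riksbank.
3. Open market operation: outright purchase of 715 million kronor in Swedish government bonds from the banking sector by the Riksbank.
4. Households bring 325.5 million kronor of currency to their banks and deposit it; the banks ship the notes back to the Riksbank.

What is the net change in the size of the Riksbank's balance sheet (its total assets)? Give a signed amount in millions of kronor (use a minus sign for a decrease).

+1025 million

Asset purchase (from non-banks) 310 million kronor: a Riksbank asset is acquired → +310M.
Currency withdrawal 649 million kronor: only the composition of liabilities changes → 0.
OMO purchase (from banks) 715 million kronor: a Riksbank asset is acquired → +715M.
Currency deposit 325.5 million kronor: only the composition of liabilities changes → 0.
Net: 310 + 0 + 715 + 0 = +1025 million.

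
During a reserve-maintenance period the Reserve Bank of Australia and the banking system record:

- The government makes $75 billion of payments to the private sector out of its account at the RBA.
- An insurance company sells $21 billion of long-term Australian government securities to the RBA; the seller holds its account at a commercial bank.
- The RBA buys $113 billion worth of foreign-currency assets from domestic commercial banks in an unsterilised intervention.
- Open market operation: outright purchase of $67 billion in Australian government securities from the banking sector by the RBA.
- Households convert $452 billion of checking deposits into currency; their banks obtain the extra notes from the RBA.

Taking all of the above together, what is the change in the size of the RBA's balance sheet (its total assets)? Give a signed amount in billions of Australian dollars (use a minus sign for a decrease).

+$201 billion

Government spending $75 billion: only the composition of liabilities changes → 0.
Asset purchase (from non-banks) $21 billion: an RBA asset is acquired → +$21B.
FX purchase $113 billion: an RBA asset is acquired → +$113B.
OMO purchase (from banks) $67 billion: an RBA asset is acquired → +$67B.
Currency withdrawal $452 billion: only the composition of liabilities changes → 0.
Net: 0 + 21 + 113 + 67 + 0 = +$201 billion.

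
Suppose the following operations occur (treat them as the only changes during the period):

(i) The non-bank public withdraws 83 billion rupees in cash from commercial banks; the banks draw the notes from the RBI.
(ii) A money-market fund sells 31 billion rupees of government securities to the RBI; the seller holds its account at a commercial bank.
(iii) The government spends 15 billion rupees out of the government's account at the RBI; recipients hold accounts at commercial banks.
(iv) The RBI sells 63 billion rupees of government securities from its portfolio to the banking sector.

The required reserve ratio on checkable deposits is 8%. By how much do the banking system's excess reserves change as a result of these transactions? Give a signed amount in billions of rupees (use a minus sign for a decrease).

Currency withdrawal 83 billion rupees: reserves −83B, deposits −83B.
Asset purchase (from non-banks) 31 billion rupees: reserves +31B, deposits +31B.
Government spending 15 billion rupees: reserves +15B, deposits +15B.
OMO sale (to banks) 63 billion rupees: reserves −63B, deposits 0.
Totals: Δreserves = −100B, Δdeposits = −37B.
Δrequired reserves = 8% × −37B = −2.96B.
Δexcess reserves = Δreserves − Δrequired = −100B − (−2.96B) = -97.04 billion.

-97.04 billion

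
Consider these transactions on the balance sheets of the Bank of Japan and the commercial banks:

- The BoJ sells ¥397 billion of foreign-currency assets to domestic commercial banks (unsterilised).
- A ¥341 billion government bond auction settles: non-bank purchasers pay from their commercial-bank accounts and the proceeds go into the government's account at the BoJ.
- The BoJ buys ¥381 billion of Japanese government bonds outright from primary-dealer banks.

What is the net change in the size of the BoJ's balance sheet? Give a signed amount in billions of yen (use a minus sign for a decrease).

FX sale ¥397 billion: a BoJ asset is shed → −¥397B.
Government account inflow ¥341 billion: only the composition of liabilities changes → 0.
OMO purchase (from banks) ¥381 billion: a BoJ asset is acquired → +¥381B.
Net: −397 + 0 + 381 = -¥16 billion.

-¥16 billion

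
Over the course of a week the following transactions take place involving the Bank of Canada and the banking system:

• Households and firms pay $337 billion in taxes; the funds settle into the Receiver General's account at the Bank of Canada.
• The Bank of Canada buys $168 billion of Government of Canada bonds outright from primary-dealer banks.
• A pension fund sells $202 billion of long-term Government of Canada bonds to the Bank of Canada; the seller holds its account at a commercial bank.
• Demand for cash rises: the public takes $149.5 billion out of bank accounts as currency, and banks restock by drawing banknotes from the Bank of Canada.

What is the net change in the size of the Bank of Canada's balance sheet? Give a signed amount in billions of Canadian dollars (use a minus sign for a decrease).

+$370 billion

Government account inflow $337 billion: only the composition of liabilities changes → 0.
OMO purchase (from banks) $168 billion: a Bank of Canada asset is acquired → +$168B.
Asset purchase (from non-banks) $202 billion: a Bank of Canada asset is acquired → +$202B.
Currency withdrawal $149.5 billion: only the composition of liabilities changes → 0.
Net: 0 + 168 + 202 + 0 = +$370 billion.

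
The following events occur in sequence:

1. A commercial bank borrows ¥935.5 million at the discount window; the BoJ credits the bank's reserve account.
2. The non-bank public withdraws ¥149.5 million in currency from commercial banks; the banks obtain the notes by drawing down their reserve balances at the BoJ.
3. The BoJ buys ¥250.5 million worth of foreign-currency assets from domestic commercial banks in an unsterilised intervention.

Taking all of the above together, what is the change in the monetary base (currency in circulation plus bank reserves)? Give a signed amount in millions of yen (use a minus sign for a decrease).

BoJ balance sheet:
  Assets:      Loans to banks +¥935.5M, Foreign assets +¥250.5M
  Liabilities: Bank reserves +¥1036.5M, Currency in circulation +¥149.5M
Commercial banking system:
  Assets:      Reserves at CB +¥1036.5M, Foreign assets −¥250.5M
  Liabilities: Checkable deposits −¥149.5M, Borrowings from CB +¥935.5M
Monetary base = currency + reserves: +¥149.5M + (+¥1036.5M) = +¥1186 million.

+¥1186 million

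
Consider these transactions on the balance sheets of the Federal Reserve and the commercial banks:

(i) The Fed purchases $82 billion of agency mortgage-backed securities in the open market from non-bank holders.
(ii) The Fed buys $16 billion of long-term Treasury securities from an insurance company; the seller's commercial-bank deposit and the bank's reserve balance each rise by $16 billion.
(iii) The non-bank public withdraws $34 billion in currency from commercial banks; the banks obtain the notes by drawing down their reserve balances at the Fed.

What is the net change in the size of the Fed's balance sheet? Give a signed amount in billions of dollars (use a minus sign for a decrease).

Fed balance sheet:
  Assets:      Securities +$98B
  Liabilities: Bank reserves +$64B, Currency in circulation +$34B
Commercial banking system:
  Assets:      Reserves at CB +$64B
  Liabilities: Checkable deposits +$64B
Change in total Fed assets = +$98 billion.

+$98 billion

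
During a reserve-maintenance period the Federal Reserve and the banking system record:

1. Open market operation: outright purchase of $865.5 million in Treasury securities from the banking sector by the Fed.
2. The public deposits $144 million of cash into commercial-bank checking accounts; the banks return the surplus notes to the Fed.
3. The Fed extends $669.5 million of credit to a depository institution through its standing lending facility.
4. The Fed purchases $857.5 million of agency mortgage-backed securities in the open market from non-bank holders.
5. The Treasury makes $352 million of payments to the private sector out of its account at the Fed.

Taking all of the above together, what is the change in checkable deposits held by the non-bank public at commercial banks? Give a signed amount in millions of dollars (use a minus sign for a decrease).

+$1353.5 million

Fed balance sheet:
  Assets:      Securities +$1723M, Loans to banks +$669.5M
  Liabilities: Bank reserves +$2888.5M, Currency in circulation −$144M, Government deposits −$352M
Commercial banking system:
  Assets:      Reserves at CB +$2888.5M, Securities −$865.5M
  Liabilities: Checkable deposits +$1353.5M, Borrowings from CB +$669.5M
So the change in checkable deposits held by the non-bank public at commercial banks is +$1353.5 million.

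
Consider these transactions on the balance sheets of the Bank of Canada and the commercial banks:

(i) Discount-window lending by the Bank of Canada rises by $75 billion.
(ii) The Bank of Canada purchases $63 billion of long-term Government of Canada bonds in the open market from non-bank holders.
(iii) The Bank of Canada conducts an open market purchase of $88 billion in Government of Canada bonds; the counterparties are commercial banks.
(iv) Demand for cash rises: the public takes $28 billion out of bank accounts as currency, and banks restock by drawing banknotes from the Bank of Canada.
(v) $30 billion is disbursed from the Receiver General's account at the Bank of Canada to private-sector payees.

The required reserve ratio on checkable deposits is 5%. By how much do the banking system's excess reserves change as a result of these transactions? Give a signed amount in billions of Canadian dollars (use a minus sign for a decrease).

+$224.75 billion

Discount-window loan $75 billion: reserves +$75B, deposits 0.
Asset purchase (from non-banks) $63 billion: reserves +$63B, deposits +$63B.
OMO purchase (from banks) $88 billion: reserves +$88B, deposits 0.
Currency withdrawal $28 billion: reserves −$28B, deposits −$28B.
Government spending $30 billion: reserves +$30B, deposits +$30B.
Totals: Δreserves = +$228B, Δdeposits = +$65B.
Δrequired reserves = 5% × +$65B = +$3.25B.
Δexcess reserves = Δreserves − Δrequired = +$228B − (+$3.25B) = +$224.75 billion.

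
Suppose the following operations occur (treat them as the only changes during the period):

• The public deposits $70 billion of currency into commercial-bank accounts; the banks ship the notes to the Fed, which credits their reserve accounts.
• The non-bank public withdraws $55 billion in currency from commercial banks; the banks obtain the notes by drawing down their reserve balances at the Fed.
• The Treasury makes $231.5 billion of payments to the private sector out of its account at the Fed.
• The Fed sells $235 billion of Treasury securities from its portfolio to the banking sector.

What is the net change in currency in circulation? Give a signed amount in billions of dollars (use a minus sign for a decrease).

-$15 billion

Fed balance sheet:
  Assets:      Securities −$235B
  Liabilities: Bank reserves +$11.5B, Currency in circulation −$15B, Government deposits −$231.5B
So the change in currency in circulation is -$15 billion.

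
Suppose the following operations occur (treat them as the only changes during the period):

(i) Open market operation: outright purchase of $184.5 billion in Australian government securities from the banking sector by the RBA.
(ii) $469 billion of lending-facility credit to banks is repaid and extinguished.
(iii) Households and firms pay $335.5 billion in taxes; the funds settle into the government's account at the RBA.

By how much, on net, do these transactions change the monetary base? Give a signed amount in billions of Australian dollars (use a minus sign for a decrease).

RBA balance sheet:
  Assets:      Securities +$184.5B, Loans to banks −$469B
  Liabilities: Bank reserves −$620B, Government deposits +$335.5B
Commercial banking system:
  Assets:      Reserves at CB −$620B, Securities −$184.5B
  Liabilities: Checkable deposits −$335.5B, Borrowings from CB −$469B
Monetary base = currency + reserves: 0 + (−$620B) = -$620 billion.

-$620 billion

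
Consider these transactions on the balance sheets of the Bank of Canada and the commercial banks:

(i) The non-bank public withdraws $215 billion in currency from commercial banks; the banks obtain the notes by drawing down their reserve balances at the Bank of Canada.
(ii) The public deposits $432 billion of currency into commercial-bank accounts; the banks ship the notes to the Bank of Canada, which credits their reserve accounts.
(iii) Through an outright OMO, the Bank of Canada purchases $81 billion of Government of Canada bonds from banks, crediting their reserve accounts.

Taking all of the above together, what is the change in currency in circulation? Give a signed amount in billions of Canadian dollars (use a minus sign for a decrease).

Currency withdrawal $215 billion: notes leave the central bank → +$215B.
Currency deposit $432 billion: notes return to the central bank → −$432B.
OMO purchase (from banks) $81 billion: no currency enters or leaves circulation → 0.
Net: 215 − 432 + 0 = -$217 billion.

-$217 billion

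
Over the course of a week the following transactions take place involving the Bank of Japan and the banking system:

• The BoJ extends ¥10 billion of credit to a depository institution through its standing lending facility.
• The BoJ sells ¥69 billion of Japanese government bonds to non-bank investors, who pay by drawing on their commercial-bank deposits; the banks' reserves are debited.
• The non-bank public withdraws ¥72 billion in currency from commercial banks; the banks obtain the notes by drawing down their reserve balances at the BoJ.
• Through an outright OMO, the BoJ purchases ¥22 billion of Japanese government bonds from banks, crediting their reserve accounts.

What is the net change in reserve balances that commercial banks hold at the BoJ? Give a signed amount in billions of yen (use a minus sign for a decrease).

-¥109 billion

Discount-window loan ¥10 billion: the loan is credited to the bank's reserve account → +¥10B.
Asset sale (to non-banks) ¥69 billion: the non-bank buyers' banks settle from reserves → −¥69B.
Currency withdrawal ¥72 billion: banks swap reserves for currency → −¥72B.
OMO purchase (from banks) ¥22 billion: the BoJ pays by crediting reserve accounts → +¥22B.
Net: 10 − 69 − 72 + 22 = -¥109 billion.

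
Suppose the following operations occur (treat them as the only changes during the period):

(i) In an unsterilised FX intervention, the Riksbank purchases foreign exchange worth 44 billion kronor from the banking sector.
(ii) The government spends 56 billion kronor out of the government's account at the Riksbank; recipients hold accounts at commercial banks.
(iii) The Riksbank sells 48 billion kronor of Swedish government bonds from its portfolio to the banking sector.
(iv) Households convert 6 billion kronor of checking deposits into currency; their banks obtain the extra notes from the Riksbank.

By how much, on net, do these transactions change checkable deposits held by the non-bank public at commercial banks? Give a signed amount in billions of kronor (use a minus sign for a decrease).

FX purchase 44 billion kronor: the counterparty is a bank, so public deposits are unchanged → 0.
Government spending 56 billion kronor: non-bank counterparties' bank balances rise → +56B.
OMO sale (to banks) 48 billion kronor: the counterparty is a bank, so public deposits are unchanged → 0.
Currency withdrawal 6 billion kronor: non-bank counterparties' bank balances fall → −6B.
Net: 0 + 56 + 0 − 6 = +50 billion.

+50 billion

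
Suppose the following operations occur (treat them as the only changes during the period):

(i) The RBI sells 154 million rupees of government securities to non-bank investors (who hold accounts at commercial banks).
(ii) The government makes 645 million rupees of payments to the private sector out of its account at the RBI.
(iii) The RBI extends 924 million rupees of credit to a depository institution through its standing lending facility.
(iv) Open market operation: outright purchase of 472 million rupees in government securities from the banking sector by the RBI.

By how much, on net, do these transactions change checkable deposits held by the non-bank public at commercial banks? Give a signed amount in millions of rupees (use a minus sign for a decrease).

RBI balance sheet:
  Assets:      Securities +318M, Loans to banks +924M
  Liabilities: Bank reserves +1887M, Government deposits −645M
Commercial banking system:
  Assets:      Reserves at CB +1887M, Securities −472M
  Liabilities: Checkable deposits +491M, Borrowings from CB +924M
So the change in checkable deposits held by the non-bank public at commercial banks is +491 million.

+491 million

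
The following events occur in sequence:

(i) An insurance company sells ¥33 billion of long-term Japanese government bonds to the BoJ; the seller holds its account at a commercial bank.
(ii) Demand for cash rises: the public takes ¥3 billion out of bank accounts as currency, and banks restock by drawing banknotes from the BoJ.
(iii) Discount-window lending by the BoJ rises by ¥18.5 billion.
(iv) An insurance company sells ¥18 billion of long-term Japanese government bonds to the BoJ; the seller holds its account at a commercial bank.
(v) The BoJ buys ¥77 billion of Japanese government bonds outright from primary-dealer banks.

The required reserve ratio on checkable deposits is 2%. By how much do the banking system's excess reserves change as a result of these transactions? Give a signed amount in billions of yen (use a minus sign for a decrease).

+¥142.54 billion

Asset purchase (from non-banks) ¥33 billion: reserves +¥33B, deposits +¥33B.
Currency withdrawal ¥3 billion: reserves −¥3B, deposits −¥3B.
Discount-window loan ¥18.5 billion: reserves +¥18.5B, deposits 0.
Asset purchase (from non-banks) ¥18 billion: reserves +¥18B, deposits +¥18B.
OMO purchase (from banks) ¥77 billion: reserves +¥77B, deposits 0.
Totals: Δreserves = +¥143.5B, Δdeposits = +¥48B.
Δrequired reserves = 2% × +¥48B = +¥0.96B.
Δexcess reserves = Δreserves − Δrequired = +¥143.5B − (+¥0.96B) = +¥142.54 billion.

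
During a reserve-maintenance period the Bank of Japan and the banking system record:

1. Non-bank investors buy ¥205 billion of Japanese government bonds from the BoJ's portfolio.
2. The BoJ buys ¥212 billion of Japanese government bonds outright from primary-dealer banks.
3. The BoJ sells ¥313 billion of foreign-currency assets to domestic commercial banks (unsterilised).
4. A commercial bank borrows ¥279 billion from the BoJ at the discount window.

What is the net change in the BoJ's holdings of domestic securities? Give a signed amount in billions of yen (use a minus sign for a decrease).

+¥7 billion

Asset sale (to non-banks) ¥205 billion: securities removed from the BoJ's portfolio → −¥205B.
OMO purchase (from banks) ¥212 billion: securities added to the BoJ's portfolio → +¥212B.
FX sale ¥313 billion: the BoJ's securities portfolio is untouched → 0.
Discount-window loan ¥279 billion: the BoJ's securities portfolio is untouched → 0.
Net: −205 + 212 + 0 + 0 = +¥7 billion.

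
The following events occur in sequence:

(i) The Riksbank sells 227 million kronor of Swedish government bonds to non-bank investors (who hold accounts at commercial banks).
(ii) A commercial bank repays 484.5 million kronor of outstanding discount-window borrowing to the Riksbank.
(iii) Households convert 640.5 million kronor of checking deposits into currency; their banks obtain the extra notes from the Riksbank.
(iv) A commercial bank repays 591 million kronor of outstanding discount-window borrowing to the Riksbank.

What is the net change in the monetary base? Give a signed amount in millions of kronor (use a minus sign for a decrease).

Asset sale (to non-banks) 227 million kronor: Riksbank balance sheet contracts → −227M.
Discount-window repayment 484.5 million kronor: Riksbank balance sheet contracts → −484.5M.
Currency withdrawal 640.5 million kronor: just a shift between currency and reserves — both are base money → 0.
Discount-window repayment 591 million kronor: Riksbank balance sheet contracts → −591M.
Net: −227 − 484.5 + 0 − 591 = -1302.5 million.

-1302.5 million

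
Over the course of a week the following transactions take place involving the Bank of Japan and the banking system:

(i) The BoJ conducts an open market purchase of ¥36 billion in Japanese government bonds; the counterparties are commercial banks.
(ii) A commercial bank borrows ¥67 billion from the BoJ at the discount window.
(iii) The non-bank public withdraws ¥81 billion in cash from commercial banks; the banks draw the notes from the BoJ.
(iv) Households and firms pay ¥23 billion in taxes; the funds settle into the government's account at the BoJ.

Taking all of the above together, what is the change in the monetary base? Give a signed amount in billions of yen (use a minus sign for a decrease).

+¥80 billion

BoJ balance sheet:
  Assets:      Securities +¥36B, Loans to banks +¥67B
  Liabilities: Bank reserves −¥1B, Currency in circulation +¥81B, Government deposits +¥23B
Commercial banking system:
  Assets:      Reserves at CB −¥1B, Securities −¥36B
  Liabilities: Checkable deposits −¥104B, Borrowings from CB +¥67B
Monetary base = currency + reserves: +¥81B + (−¥1B) = +¥80 billion.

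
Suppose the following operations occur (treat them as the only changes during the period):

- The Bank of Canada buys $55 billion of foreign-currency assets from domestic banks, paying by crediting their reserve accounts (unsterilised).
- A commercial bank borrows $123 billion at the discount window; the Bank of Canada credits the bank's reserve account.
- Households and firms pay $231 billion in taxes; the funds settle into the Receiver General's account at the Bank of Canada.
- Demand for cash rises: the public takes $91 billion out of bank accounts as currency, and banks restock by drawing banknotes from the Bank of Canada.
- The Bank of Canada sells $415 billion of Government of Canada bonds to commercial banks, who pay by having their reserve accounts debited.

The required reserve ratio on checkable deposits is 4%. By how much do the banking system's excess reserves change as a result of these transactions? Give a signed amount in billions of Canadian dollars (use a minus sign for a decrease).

FX purchase $55 billion: reserves +$55B, deposits 0.
Discount-window loan $123 billion: reserves +$123B, deposits 0.
Government account inflow $231 billion: reserves −$231B, deposits −$231B.
Currency withdrawal $91 billion: reserves −$91B, deposits −$91B.
OMO sale (to banks) $415 billion: reserves −$415B, deposits 0.
Totals: Δreserves = −$559B, Δdeposits = −$322B.
Δrequired reserves = 4% × −$322B = −$12.88B.
Δexcess reserves = Δreserves − Δrequired = −$559B − (−$12.88B) = -$546.12 billion.

-$546.12 billion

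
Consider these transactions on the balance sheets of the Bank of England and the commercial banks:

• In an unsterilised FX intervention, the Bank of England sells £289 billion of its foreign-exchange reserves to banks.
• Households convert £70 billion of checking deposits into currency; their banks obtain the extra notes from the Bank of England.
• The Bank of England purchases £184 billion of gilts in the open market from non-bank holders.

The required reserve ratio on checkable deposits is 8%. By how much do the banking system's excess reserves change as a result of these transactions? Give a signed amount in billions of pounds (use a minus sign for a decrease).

FX sale £289 billion: reserves −£289B, deposits 0.
Currency withdrawal £70 billion: reserves −£70B, deposits −£70B.
Asset purchase (from non-banks) £184 billion: reserves +£184B, deposits +£184B.
Totals: Δreserves = −£175B, Δdeposits = +£114B.
Δrequired reserves = 8% × +£114B = +£9.12B.
Δexcess reserves = Δreserves − Δrequired = −£175B − (+£9.12B) = -£184.12 billion.

-£184.12 billion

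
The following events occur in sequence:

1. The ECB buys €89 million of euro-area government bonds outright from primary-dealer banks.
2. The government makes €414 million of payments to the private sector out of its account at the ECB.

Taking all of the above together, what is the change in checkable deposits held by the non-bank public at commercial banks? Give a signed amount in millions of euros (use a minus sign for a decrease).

OMO purchase (from banks) €89 million: the counterparty is a bank, so public deposits are unchanged → 0.
Government spending €414 million: non-bank counterparties' bank balances rise → +€414M.
Net: 0 + 414 = +€414 million.

+€414 million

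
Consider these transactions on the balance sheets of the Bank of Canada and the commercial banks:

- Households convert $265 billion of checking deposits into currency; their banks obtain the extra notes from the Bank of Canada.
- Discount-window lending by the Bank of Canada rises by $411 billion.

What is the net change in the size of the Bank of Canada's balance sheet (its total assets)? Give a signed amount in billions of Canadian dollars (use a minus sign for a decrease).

Bank of Canada balance sheet:
  Assets:      Loans to banks +$411B
  Liabilities: Bank reserves +$146B, Currency in circulation +$265B
Commercial banking system:
  Assets:      Reserves at CB +$146B
  Liabilities: Checkable deposits −$265B, Borrowings from CB +$411B
Change in total Bank of Canada assets = +$411 billion.

+$411 billion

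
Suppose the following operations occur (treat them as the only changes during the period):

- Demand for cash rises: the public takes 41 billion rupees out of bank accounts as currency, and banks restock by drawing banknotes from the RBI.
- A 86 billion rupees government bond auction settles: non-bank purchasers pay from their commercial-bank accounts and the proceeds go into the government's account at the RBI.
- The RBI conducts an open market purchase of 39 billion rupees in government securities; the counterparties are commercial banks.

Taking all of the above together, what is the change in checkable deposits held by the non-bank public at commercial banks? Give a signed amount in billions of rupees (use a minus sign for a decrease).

RBI balance sheet:
  Assets:      Securities +39B
  Liabilities: Bank reserves −88B, Currency in circulation +41B, Government deposits +86B
Commercial banking system:
  Assets:      Reserves at CB −88B, Securities −39B
  Liabilities: Checkable deposits −127B
So the change in checkable deposits held by the non-bank public at commercial banks is -127 billion.

-127 billion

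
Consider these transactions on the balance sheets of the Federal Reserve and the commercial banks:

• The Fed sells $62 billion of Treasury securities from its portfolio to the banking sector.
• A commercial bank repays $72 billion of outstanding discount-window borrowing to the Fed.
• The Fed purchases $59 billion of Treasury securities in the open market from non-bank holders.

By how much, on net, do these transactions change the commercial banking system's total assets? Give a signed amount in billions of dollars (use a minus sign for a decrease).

OMO sale (to banks) $62 billion: just an asset swap on bank balance sheets → 0.
Discount-window repayment $72 billion: bank balance sheets shrink → −$72B.
Asset purchase (from non-banks) $59 billion: bank balance sheets expand → +$59B.
Net: 0 − 72 + 59 = -$13 billion.

-$13 billion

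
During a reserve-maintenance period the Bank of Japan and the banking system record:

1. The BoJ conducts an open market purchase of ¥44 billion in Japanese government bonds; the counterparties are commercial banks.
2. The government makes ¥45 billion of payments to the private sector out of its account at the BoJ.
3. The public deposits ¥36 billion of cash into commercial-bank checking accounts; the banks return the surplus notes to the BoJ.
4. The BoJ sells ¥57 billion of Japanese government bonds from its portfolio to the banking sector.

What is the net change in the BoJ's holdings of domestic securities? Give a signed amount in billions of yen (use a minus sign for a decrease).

-¥13 billion

BoJ balance sheet:
  Assets:      Securities −¥13B
  Liabilities: Bank reserves +¥68B, Currency in circulation −¥36B, Government deposits −¥45B
Commercial banking system:
  Assets:      Reserves at CB +¥68B, Securities +¥13B
  Liabilities: Checkable deposits +¥81B
So the change in the BoJ's holdings of domestic securities is -¥13 billion.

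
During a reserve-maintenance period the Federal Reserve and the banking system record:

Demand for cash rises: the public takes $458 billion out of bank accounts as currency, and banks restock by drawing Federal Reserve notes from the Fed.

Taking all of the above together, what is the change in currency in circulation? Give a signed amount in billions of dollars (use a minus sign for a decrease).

Fed balance sheet:
  Assets:      no change
  Liabilities: Bank reserves −$458B, Currency in circulation +$458B
So the change in currency in circulation is +$458 billion.

+$458 billion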